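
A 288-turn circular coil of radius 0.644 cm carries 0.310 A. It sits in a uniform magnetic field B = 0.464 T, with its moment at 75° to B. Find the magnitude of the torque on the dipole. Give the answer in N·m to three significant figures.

m = NIA = NIπa² = 288·(0.310)·π·(0.00644)² = 0.01163 A·m².
Torque on a magnetic dipole: τ = mB sinθ.
τ = (0.01163)(0.464)·sin75° = 0.005212 N·m.

τ ≈ 0.00521 N·m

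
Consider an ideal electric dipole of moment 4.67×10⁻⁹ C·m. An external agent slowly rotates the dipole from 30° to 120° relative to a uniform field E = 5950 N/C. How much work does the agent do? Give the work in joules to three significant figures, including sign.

W_ext = ΔU = U(θ₂) − U(θ₁) = −pE cosθ₂ − (−pE cosθ₁) = pE(cosθ₁ − cosθ₂).
W = (4.67×10⁻⁹)(5950)·(cos30° − cos120°) = (2.779×10⁻⁵)·(+1.3660) = 3.796×10⁻⁵ J.

W ≈ 3.80×10⁻⁵ J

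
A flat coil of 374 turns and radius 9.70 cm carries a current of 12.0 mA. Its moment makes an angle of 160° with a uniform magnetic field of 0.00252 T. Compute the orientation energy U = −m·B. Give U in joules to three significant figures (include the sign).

m = NIA = NIπa² = 374·(0.0120)·π·(0.0970)² = 0.1327 A·m².
U = −m·B = −mB cosθ.
U = −(0.1327)(0.00252)·cos160° = 3.142×10⁻⁴ J.

U ≈ 3.14×10⁻⁴ J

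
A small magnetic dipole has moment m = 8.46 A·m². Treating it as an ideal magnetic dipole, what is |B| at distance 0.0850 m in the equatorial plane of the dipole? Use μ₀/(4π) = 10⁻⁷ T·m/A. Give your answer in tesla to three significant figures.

B ≈ 0.00138 T

In the equatorial plane B = (μ₀/4π)·m/r³ (half the axial value).
B = (10⁻⁷)·(8.46) / (0.0850)³ = 0.001378 T.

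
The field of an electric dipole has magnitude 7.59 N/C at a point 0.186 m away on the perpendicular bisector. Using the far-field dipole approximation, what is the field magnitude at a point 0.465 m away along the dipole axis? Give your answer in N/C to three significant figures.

E ≈ 0.972 N/C

Dipole fields scale as 1/r³ in the far field.
The axial field is twice the equatorial field at the same r, so the geometry factor is 2/1.
E₂ = E₁ · (2/1) · (r₁/r₂)³ = 7.59 · 2 · (0.186/0.465)³.
(r₁/r₂)³ = (0.4)³ = 0.064.
E₂ ≈ 0.9715 N/C.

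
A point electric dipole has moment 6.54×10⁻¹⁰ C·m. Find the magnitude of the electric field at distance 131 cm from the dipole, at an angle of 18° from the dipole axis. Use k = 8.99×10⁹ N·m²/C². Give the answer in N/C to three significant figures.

E ≈ 5.04 N/C

At angle θ the dipole field magnitude is E = (kp/r³)·√(1 + 3cos²θ).
kp/r³ = (8.99×10⁹)(6.54×10⁻¹⁰) / (1.31)³ = 2.615 N/C.
√(1 + 3cos²18°) = √(1 + 3·0.9045) = √3.7135 ≈ 1.9271.
E ≈ 2.615 × 1.927 = 5.040 N/C.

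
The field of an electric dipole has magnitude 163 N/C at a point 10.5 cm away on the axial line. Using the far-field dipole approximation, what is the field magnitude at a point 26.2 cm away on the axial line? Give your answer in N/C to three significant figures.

E ≈ 10.5 N/C

Dipole fields scale as 1/r³ in the far field; the geometry is the same at both points.
E₂ = E₁ · (r₁/r₂)³ = 163 · (10.5/26.2)³.
(r₁/r₂)³ = (0.4008)³ = 0.06437.
E₂ ≈ 10.49 N/C.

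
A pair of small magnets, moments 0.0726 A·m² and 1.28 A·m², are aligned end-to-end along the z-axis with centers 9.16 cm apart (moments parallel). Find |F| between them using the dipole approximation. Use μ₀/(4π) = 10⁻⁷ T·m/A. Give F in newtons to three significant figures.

On-axis B of dipole 1: B = (μ₀/4π)·2m₁/r³. Force on dipole 2: F = m₂·dB/dr.
dB/dr = −(μ₀/4π)·6m₁/r⁴, so |F| = (μ₀/4π)·6m₁m₂/r⁴.
F = 6(10⁻⁷)(0.0726)(1.28)/(0.0916)⁴ = 7.920×10⁻⁴ N.

F ≈ 7.92×10⁻⁴ N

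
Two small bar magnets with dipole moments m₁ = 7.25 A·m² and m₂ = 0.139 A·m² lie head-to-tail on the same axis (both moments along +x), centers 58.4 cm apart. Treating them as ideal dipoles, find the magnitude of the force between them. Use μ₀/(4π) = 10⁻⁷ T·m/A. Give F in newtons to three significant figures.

F ≈ 5.20×10⁻⁶ N

On-axis B of dipole 1: B = (μ₀/4π)·2m₁/r³. Force on dipole 2: F = m₂·dB/dr.
dB/dr = −(μ₀/4π)·6m₁/r⁴, so |F| = (μ₀/4π)·6m₁m₂/r⁴.
F = 6(10⁻⁷)(7.25)(0.139)/(0.584)⁴ = 5.198×10⁻⁶ N.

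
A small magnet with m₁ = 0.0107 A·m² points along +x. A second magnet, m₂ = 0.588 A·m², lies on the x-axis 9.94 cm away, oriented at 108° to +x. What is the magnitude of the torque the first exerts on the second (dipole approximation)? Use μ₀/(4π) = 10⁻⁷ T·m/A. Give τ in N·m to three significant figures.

τ ≈ 1.22×10⁻⁶ N·m

Dipole B is on the axis of dipole A, so B₁ there is axial: B₁ = (μ₀/4π)·2m₁/r³ along +x.
B₁ = 2(10⁻⁷)(0.0107)/(0.0994)³ = 2.179×10⁻⁶ T.
τ = m₂ B₁ sinθ.
τ = (0.588)(2.179×10⁻⁶)·sin108° = 1.219×10⁻⁶ N·m.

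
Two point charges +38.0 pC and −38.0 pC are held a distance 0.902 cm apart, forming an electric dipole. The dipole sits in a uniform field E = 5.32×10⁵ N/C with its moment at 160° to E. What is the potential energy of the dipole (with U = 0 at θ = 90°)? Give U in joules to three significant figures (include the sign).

U ≈ 1.71×10⁻⁷ J

Dipole moment p = qd = (3.80×10⁻¹¹ C)(0.00902 m) = 3.428×10⁻¹³ C·m.
U = −p·E = −pE cosθ.
U = −(3.428×10⁻¹³)(5.32×10⁵)·cos160° = 1.714×10⁻⁷ J.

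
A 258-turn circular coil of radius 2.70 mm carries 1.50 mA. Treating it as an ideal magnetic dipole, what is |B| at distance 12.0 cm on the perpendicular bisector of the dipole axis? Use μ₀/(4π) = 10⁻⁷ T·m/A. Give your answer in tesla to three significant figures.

B ≈ 5.13×10⁻¹⁰ T

m = NIA = NIπa² = 258·(0.00150)·π·(0.00270)² = 8.863×10⁻⁶ A·m².
In the equatorial plane B = (μ₀/4π)·m/r³ (half the axial value).
B = (10⁻⁷)·(8.863×10⁻⁶) / (0.120)³ = 5.129×10⁻¹⁰ T.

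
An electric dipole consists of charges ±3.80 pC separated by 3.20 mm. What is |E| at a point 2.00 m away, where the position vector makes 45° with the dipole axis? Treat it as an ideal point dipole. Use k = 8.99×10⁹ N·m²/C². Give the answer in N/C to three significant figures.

Dipole moment p = qd = (3.80×10⁻¹² C)(0.00320 m) = 1.216×10⁻¹⁴ C·m.
At angle θ the dipole field magnitude is E = (kp/r³)·√(1 + 3cos²θ).
kp/r³ = (8.99×10⁹)(1.216×10⁻¹⁴) / (2.00)³ = 1.366×10⁻⁵ N/C.
√(1 + 3cos²45°) = √(1 + 3·0.5000) = √2.5000 ≈ 1.5811.
E ≈ 1.366×10⁻⁵ × 1.581 = 2.161×10⁻⁵ N/C.

E ≈ 2.16×10⁻⁵ N/C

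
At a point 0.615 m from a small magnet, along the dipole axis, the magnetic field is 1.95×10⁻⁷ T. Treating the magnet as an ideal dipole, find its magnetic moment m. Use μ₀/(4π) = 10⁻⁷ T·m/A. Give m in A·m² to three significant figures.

m ≈ 0.227 A·m²

On axis B = (μ₀/4π)·2m/r³, so m = Br³·4π/(μ₀·2).
m = (1.95×10⁻⁷)·(0.615)³ / (2·10⁻⁷) = 0.2268 A·m².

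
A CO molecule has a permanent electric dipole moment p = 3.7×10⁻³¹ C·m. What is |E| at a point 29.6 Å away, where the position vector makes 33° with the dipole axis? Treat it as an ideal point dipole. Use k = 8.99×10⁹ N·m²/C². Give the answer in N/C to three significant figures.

At angle θ the dipole field magnitude is E = (kp/r³)·√(1 + 3cos²θ).
kp/r³ = (8.99×10⁹)(3.70×10⁻³¹) / (2.96×10⁻⁹)³ = 1.283×10⁵ N/C.
√(1 + 3cos²33°) = √(1 + 3·0.7034) = √3.1101 ≈ 1.7635.
E ≈ 1.283×10⁵ × 1.764 = 2.262×10⁵ N/C.

E ≈ 2.26×10⁵ N/C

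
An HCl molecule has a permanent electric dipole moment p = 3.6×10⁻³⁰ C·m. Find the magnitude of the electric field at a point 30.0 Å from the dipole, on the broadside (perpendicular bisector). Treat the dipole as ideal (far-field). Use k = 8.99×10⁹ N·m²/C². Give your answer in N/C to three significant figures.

In the equatorial plane E = kp/r³.
E = (8.99×10⁹)(3.60×10⁻³⁰) / (3.00×10⁻⁹)³ = 1.199×10⁶ N/C.

E ≈ 1.20×10⁶ N/C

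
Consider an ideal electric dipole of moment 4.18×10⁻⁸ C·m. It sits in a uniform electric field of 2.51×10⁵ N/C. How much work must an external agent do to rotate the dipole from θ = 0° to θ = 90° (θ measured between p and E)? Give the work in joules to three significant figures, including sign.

W_ext = ΔU = U(θ₂) − U(θ₁) = −pE cosθ₂ − (−pE cosθ₁) = pE(cosθ₁ − cosθ₂).
W = (4.18×10⁻⁸)(2.51×10⁵)·(cos0° − cos90°) = (0.01049)·(+1.0000) = 0.01049 J.

W ≈ 0.0105 J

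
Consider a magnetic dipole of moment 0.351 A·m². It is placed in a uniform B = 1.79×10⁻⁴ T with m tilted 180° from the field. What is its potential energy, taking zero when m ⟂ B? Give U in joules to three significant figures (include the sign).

U ≈ 6.28×10⁻⁵ J

U = −m·B = −mB cosθ.
U = −(0.351)(1.79×10⁻⁴)·cos180° = 6.283×10⁻⁵ J.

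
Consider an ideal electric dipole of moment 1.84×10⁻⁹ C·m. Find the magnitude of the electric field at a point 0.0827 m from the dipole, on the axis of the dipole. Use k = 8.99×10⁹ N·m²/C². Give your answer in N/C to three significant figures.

On the dipole axis E = 2kp/r³.
E = 2·(8.99×10⁹)(1.84×10⁻⁹) / (0.0827)³ = 5.849×10⁴ N/C.

E ≈ 5.85×10⁴ N/C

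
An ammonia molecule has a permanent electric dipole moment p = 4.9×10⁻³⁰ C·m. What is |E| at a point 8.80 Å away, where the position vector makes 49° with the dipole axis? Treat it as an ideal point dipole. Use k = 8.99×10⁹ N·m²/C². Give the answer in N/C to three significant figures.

At angle θ the dipole field magnitude is E = (kp/r³)·√(1 + 3cos²θ).
kp/r³ = (8.99×10⁹)(4.90×10⁻³⁰) / (8.80×10⁻¹⁰)³ = 6.464×10⁷ N/C.
√(1 + 3cos²49°) = √(1 + 3·0.4304) = √2.2912 ≈ 1.5137.
E ≈ 6.464×10⁷ × 1.514 = 9.785×10⁷ N/C.

E ≈ 9.78×10⁷ N/C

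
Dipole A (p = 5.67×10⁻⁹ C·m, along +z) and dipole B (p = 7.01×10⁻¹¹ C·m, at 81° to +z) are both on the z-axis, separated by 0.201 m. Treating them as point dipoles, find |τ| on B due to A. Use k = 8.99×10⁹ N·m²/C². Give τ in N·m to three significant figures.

τ ≈ 8.69×10⁻⁷ N·m

The second dipole sits on the axis of the first, so the field there is axial: E₁ = 2kp₁/r³ along +z.
E₁ = 2(8.99×10⁹)(5.67×10⁻⁹)/(0.201)³ = 1.255×10⁴ N/C.
Torque on the second dipole: τ = p₂ E₁ sinθ.
τ = (7.01×10⁻¹¹)(1.255×10⁴)·sin81° = 8.692×10⁻⁷ N·m.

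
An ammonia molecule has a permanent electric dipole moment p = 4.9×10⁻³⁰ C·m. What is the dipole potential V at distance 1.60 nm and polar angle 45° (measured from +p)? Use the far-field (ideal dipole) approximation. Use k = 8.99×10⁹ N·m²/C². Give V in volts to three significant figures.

V ≈ 0.0122 V

The dipole potential is V = kp cosθ / r².
V = (8.99×10⁹)(4.90×10⁻³⁰)·cos45° / (1.60×10⁻⁹)² = 0.01217 V.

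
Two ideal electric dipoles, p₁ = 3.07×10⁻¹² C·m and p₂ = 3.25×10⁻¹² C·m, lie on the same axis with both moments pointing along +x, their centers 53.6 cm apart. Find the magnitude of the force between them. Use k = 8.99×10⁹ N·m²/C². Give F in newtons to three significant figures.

F ≈ 6.52×10⁻¹² N

On-axis field of dipole 1 at distance r: E = 2kp₁/r³. Force on dipole 2 is F = p₂·dE/dr (gradient along axis).
dE/dr = −6kp₁/r⁴, so |F| = 6kp₁p₂/r⁴ (attractive for aligned moments).
F = 6(8.99×10⁹)(3.07×10⁻¹²)(3.25×10⁻¹²)/(0.536)⁴ = 6.520×10⁻¹² N.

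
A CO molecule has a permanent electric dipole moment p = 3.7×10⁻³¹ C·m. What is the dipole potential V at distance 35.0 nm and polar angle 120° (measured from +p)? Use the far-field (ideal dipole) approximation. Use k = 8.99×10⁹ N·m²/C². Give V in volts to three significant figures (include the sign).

V ≈ -1.36×10⁻⁶ V

The dipole potential is V = kp cosθ / r².
V = (8.99×10⁹)(3.70×10⁻³¹)·cos120° / (3.50×10⁻⁸)² = -1.358×10⁻⁶ V.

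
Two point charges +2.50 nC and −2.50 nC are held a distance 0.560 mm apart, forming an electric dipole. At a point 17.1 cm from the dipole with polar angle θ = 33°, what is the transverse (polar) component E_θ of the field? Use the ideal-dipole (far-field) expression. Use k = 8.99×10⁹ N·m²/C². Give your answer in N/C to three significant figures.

Dipole moment p = qd = (2.50×10⁻⁹ C)(5.60×10⁻⁴ m) = 1.40×10⁻¹² C·m.
For a dipole, E_θ = (kp sinθ)/r³.
kp/r³ = (8.99×10⁹)(1.40×10⁻¹²)/(0.171)³ = 2.517 N/C.
E_θ = 2.517·sin33° = 1.371 N/C.

E_θ ≈ 1.37 N/C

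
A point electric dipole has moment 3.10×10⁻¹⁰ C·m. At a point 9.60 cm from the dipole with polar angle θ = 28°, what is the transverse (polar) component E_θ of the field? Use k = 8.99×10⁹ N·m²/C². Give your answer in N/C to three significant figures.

For a dipole, E_θ = (kp sinθ)/r³.
kp/r³ = (8.99×10⁹)(3.10×10⁻¹⁰)/(0.0960)³ = 3150 N/C.
E_θ = 3150·sin28° = 1479 N/C.

E_θ ≈ 1480 N/C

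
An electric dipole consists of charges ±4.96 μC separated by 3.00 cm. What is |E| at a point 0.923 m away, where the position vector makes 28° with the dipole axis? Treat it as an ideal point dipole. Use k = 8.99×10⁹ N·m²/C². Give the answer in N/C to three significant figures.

Dipole moment p = qd = (4.96×10⁻⁶ C)(0.0300 m) = 1.488×10⁻⁷ C·m.
At angle θ the dipole field magnitude is E = (kp/r³)·√(1 + 3cos²θ).
kp/r³ = (8.99×10⁹)(1.488×10⁻⁷) / (0.923)³ = 1701 N/C.
√(1 + 3cos²28°) = √(1 + 3·0.7796) = √3.3388 ≈ 1.8272.
E ≈ 1701 × 1.827 = 3109 N/C.

E ≈ 3110 N/C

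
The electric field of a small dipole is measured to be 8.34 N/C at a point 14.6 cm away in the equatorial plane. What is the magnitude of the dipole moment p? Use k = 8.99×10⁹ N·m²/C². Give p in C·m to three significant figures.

p ≈ 2.89×10⁻¹² C·m

In the equatorial plane E = kp/r³, so p = Er³/(k).
p = (8.34)·(0.146)³ / (8.99×10⁹) = 2.887×10⁻¹² C·m.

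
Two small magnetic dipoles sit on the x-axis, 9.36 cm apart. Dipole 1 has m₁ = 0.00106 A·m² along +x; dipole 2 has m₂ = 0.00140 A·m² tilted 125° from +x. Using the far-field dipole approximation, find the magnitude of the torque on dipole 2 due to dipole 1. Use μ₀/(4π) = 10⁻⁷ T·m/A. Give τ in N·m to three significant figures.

τ ≈ 2.96×10⁻¹⁰ N·m

Dipole B is on the axis of dipole A, so B₁ there is axial: B₁ = (μ₀/4π)·2m₁/r³ along +x.
B₁ = 2(10⁻⁷)(0.00106)/(0.0936)³ = 2.585×10⁻⁷ T.
τ = m₂ B₁ sinθ.
τ = (0.00140)(2.585×10⁻⁷)·sin125° = 2.965×10⁻¹⁰ N·m.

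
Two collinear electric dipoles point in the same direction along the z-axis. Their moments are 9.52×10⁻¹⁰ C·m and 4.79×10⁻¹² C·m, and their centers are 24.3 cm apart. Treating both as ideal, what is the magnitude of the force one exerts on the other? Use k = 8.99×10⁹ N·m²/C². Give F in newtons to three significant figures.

On-axis field of dipole 1 at distance r: E = 2kp₁/r³. Force on dipole 2 is F = p₂·dE/dr (gradient along axis).
dE/dr = −6kp₁/r⁴, so |F| = 6kp₁p₂/r⁴ (attractive for aligned moments).
F = 6(8.99×10⁹)(9.52×10⁻¹⁰)(4.79×10⁻¹²)/(0.243)⁴ = 7.054×10⁻⁸ N.

F ≈ 7.05×10⁻⁸ N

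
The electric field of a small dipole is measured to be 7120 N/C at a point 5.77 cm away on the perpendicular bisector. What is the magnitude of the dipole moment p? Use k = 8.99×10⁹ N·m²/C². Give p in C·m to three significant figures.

In the equatorial plane E = kp/r³, so p = Er³/(k).
p = (7120)·(0.0577)³ / (8.99×10⁹) = 1.521×10⁻¹⁰ C·m.

p ≈ 1.52×10⁻¹⁰ C·m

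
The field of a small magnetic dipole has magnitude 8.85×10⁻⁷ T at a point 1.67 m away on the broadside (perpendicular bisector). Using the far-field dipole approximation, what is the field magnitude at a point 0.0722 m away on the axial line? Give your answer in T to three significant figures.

B ≈ 0.0219 T

Dipole fields scale as 1/r³ in the far field.
The axial field is twice the equatorial field at the same r, so the geometry factor is 2/1.
B₂ = B₁ · (2/1) · (r₁/r₂)³ = 8.85×10⁻⁷ · 2 · (1.67/0.0722)³.
(r₁/r₂)³ = (23.13)³ = 1.237e+04.
B₂ ≈ 0.02190 T.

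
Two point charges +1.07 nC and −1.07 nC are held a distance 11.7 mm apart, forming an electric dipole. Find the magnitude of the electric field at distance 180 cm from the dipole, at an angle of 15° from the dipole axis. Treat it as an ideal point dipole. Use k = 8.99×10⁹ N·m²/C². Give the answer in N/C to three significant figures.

E ≈ 0.0376 N/C

Dipole moment p = qd = (1.07×10⁻⁹ C)(0.0117 m) = 1.252×10⁻¹¹ C·m.
At angle θ the dipole field magnitude is E = (kp/r³)·√(1 + 3cos²θ).
kp/r³ = (8.99×10⁹)(1.252×10⁻¹¹) / (1.80)³ = 0.01930 N/C.
√(1 + 3cos²15°) = √(1 + 3·0.9330) = √3.7990 ≈ 1.9491.
E ≈ 0.01930 × 1.949 = 0.03762 N/C.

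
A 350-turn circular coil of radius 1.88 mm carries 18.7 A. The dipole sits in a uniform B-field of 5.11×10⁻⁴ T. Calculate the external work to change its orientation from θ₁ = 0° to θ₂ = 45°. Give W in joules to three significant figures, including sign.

m = NIA = NIπa² = 350·(18.7)·π·(0.00188)² = 0.07267 A·m².
W_ext = ΔU = −mB cosθ₂ + mB cosθ₁ = mB(cosθ₁ − cosθ₂).
W = (0.07267)(5.11×10⁻⁴)·(cos0° − cos45°) = (3.713×10⁻⁵)·(+0.2929) = 1.088×10⁻⁵ J.

W ≈ 1.09×10⁻⁵ J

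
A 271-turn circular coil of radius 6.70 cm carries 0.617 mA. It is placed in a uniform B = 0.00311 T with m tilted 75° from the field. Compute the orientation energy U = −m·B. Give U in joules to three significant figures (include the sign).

m = NIA = NIπa² = 271·(6.17×10⁻⁴)·π·(0.0670)² = 0.002358 A·m².
U = −m·B = −mB cosθ.
U = −(0.002358)(0.00311)·cos75° = -1.898×10⁻⁶ J.

U ≈ -1.90×10⁻⁶ J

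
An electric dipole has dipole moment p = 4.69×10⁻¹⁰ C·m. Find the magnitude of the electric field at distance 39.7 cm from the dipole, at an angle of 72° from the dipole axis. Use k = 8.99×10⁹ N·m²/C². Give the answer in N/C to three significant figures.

At angle θ the dipole field magnitude is E = (kp/r³)·√(1 + 3cos²θ).
kp/r³ = (8.99×10⁹)(4.69×10⁻¹⁰) / (0.397)³ = 67.38 N/C.
√(1 + 3cos²72°) = √(1 + 3·0.0955) = √1.2865 ≈ 1.1342.
E ≈ 67.38 × 1.134 = 76.43 N/C.

E ≈ 76.4 N/C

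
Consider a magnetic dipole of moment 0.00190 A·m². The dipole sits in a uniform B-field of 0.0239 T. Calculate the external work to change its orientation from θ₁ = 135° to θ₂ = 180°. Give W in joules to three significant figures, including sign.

W ≈ 1.33×10⁻⁵ J

W_ext = ΔU = −mB cosθ₂ + mB cosθ₁ = mB(cosθ₁ − cosθ₂).
W = (0.00190)(0.0239)·(cos135° − cos180°) = (4.541×10⁻⁵)·(+0.2929) = 1.330×10⁻⁵ J.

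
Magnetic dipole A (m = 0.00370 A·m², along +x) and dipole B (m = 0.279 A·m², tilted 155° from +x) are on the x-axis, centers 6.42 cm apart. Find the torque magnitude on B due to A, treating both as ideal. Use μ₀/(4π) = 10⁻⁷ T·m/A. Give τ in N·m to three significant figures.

Dipole B is on the axis of dipole A, so B₁ there is axial: B₁ = (μ₀/4π)·2m₁/r³ along +x.
B₁ = 2(10⁻⁷)(0.00370)/(0.0642)³ = 2.797×10⁻⁶ T.
τ = m₂ B₁ sinθ.
τ = (0.279)(2.797×10⁻⁶)·sin155° = 3.297×10⁻⁷ N·m.

τ ≈ 3.30×10⁻⁷ N·m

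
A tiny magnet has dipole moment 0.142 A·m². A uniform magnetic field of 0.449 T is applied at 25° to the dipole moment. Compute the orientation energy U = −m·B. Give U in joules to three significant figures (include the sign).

U = −m·B = −mB cosθ.
U = −(0.142)(0.449)·cos25° = -0.05778 J.

U ≈ -0.0578 J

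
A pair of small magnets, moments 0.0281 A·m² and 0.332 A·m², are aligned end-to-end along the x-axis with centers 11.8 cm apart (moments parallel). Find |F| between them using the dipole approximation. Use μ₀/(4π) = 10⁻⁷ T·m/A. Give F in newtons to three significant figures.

F ≈ 2.89×10⁻⁵ N

On-axis B of dipole 1: B = (μ₀/4π)·2m₁/r³. Force on dipole 2: F = m₂·dB/dr.
dB/dr = −(μ₀/4π)·6m₁/r⁴, so |F| = (μ₀/4π)·6m₁m₂/r⁴.
F = 6(10⁻⁷)(0.0281)(0.332)/(0.118)⁴ = 2.887×10⁻⁵ N.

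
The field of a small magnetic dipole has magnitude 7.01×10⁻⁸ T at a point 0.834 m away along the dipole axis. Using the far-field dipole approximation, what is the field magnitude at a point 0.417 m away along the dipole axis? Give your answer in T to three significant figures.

B ≈ 5.61×10⁻⁷ T

Dipole fields scale as 1/r³ in the far field; the geometry is the same at both points.
B₂ = B₁ · (r₁/r₂)³ = 7.01×10⁻⁸ · (0.834/0.417)³.
(r₁/r₂)³ = (2)³ = 8.
B₂ ≈ 5.608×10⁻⁷ T.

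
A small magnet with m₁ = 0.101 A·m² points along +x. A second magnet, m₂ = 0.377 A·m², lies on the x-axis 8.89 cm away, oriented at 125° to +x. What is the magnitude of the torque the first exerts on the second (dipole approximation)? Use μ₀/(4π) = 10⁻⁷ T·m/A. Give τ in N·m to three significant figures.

Dipole B is on the axis of dipole A, so B₁ there is axial: B₁ = (μ₀/4π)·2m₁/r³ along +x.
B₁ = 2(10⁻⁷)(0.101)/(0.0889)³ = 2.875×10⁻⁵ T.
τ = m₂ B₁ sinθ.
τ = (0.377)(2.875×10⁻⁵)·sin125° = 8.879×10⁻⁶ N·m.

τ ≈ 8.88×10⁻⁶ N·m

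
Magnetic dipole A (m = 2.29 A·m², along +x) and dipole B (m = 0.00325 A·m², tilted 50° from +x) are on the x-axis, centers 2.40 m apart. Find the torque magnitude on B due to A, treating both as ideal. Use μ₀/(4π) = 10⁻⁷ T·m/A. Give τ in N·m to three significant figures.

Dipole B is on the axis of dipole A, so B₁ there is axial: B₁ = (μ₀/4π)·2m₁/r³ along +x.
B₁ = 2(10⁻⁷)(2.29)/(2.40)³ = 3.313×10⁻⁸ T.
τ = m₂ B₁ sinθ.
τ = (0.00325)(3.313×10⁻⁸)·sin50° = 8.248×10⁻¹¹ N·m.

τ ≈ 8.25×10⁻¹¹ N·m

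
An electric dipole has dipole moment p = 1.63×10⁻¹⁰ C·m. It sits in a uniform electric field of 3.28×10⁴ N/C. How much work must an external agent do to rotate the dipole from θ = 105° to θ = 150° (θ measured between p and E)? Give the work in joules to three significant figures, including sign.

W_ext = ΔU = U(θ₂) − U(θ₁) = −pE cosθ₂ − (−pE cosθ₁) = pE(cosθ₁ − cosθ₂).
W = (1.63×10⁻¹⁰)(3.28×10⁴)·(cos105° − cos150°) = (5.346×10⁻⁶)·(+0.6072) = 3.246×10⁻⁶ J.

W ≈ 3.25×10⁻⁶ J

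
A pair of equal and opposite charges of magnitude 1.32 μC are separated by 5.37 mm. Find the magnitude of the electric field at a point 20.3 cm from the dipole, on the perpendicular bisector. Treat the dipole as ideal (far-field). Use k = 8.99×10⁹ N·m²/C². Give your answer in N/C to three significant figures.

E ≈ 7620 N/C

Dipole moment p = qd = (1.32×10⁻⁶ C)(0.00537 m) = 7.088×10⁻⁹ C·m.
In the equatorial plane E = kp/r³.
E = (8.99×10⁹)(7.088×10⁻⁹) / (0.203)³ = 7617 N/C.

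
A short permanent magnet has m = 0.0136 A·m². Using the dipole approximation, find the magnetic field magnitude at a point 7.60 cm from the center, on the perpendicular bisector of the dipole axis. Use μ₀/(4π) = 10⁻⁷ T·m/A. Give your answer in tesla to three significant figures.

B ≈ 3.10×10⁻⁶ T

In the equatorial plane B = (μ₀/4π)·m/r³ (half the axial value).
B = (10⁻⁷)·(0.0136) / (0.0760)³ = 3.098×10⁻⁶ T.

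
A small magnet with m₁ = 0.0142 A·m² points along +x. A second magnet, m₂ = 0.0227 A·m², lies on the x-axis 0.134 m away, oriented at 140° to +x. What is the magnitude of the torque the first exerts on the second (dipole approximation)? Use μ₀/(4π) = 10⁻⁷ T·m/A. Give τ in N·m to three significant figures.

τ ≈ 1.72×10⁻⁸ N·m

Dipole B is on the axis of dipole A, so B₁ there is axial: B₁ = (μ₀/4π)·2m₁/r³ along +x.
B₁ = 2(10⁻⁷)(0.0142)/(0.134)³ = 1.180×10⁻⁶ T.
τ = m₂ B₁ sinθ.
τ = (0.0227)(1.180×10⁻⁶)·sin140° = 1.722×10⁻⁸ N·m.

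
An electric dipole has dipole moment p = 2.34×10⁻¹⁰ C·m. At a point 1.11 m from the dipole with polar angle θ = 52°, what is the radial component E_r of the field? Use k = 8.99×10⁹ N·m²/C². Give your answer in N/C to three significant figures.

For a dipole, E_r = (2kp cosθ)/r³.
kp/r³ = (8.99×10⁹)(2.34×10⁻¹⁰)/(1.11)³ = 1.538 N/C.
E_r = 2·1.538·cos52° = 1.894 N/C.

E_r ≈ 1.89 N/C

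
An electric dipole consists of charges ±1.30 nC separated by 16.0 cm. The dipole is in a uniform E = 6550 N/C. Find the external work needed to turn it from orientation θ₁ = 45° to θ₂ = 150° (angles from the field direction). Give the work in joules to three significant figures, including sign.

W ≈ 2.14×10⁻⁶ J

Dipole moment p = qd = (1.30×10⁻⁹ C)(0.160 m) = 2.08×10⁻¹⁰ C·m.
W_ext = ΔU = U(θ₂) − U(θ₁) = −pE cosθ₂ − (−pE cosθ₁) = pE(cosθ₁ − cosθ₂).
W = (2.08×10⁻¹⁰)(6550)·(cos45° − cos150°) = (1.362×10⁻⁶)·(+1.5731) = 2.143×10⁻⁶ J.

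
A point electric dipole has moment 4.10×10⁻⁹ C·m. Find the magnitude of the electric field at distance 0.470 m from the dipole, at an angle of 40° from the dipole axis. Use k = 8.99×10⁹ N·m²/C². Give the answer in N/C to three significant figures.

E ≈ 590 N/C

At angle θ the dipole field magnitude is E = (kp/r³)·√(1 + 3cos²θ).
kp/r³ = (8.99×10⁹)(4.10×10⁻⁹) / (0.470)³ = 355.0 N/C.
√(1 + 3cos²40°) = √(1 + 3·0.5868) = √2.7605 ≈ 1.6615.
E ≈ 355.0 × 1.661 = 589.9 N/C.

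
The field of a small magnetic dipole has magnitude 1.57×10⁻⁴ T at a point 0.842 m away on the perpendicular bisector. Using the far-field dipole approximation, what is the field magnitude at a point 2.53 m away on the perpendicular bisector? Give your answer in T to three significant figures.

B ≈ 5.79×10⁻⁶ T

Dipole fields scale as 1/r³ in the far field; the geometry is the same at both points.
B₂ = B₁ · (r₁/r₂)³ = 1.57×10⁻⁴ · (0.842/2.53)³.
(r₁/r₂)³ = (0.3328)³ = 0.03686.
B₂ ≈ 5.787×10⁻⁶ T.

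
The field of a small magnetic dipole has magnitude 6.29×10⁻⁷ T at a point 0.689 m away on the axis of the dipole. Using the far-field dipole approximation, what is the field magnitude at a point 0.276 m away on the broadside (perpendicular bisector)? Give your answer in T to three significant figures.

Dipole fields scale as 1/r³ in the far field.
The axial field is twice the equatorial field at the same r, so the geometry factor is 1/2.
B₂ = B₁ · (1/2) · (r₁/r₂)³ = 6.29×10⁻⁷ · 0.5 · (0.689/0.276)³.
(r₁/r₂)³ = (2.496)³ = 15.56.
B₂ ≈ 4.893×10⁻⁶ T.

B ≈ 4.89×10⁻⁶ T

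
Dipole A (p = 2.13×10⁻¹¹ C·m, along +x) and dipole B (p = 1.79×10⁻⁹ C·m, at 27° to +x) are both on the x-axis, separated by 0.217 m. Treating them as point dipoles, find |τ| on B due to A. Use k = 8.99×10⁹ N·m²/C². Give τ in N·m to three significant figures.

τ ≈ 3.05×10⁻⁸ N·m

The second dipole sits on the axis of the first, so the field there is axial: E₁ = 2kp₁/r³ along +x.
E₁ = 2(8.99×10⁹)(2.13×10⁻¹¹)/(0.217)³ = 37.48 N/C.
Torque on the second dipole: τ = p₂ E₁ sinθ.
τ = (1.79×10⁻⁹)(37.48)·sin27° = 3.046×10⁻⁸ N·m.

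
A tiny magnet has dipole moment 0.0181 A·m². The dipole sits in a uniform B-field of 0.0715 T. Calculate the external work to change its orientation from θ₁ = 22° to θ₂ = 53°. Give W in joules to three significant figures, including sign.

W ≈ 4.21×10⁻⁴ J

W_ext = ΔU = −mB cosθ₂ + mB cosθ₁ = mB(cosθ₁ − cosθ₂).
W = (0.0181)(0.0715)·(cos22° − cos53°) = (0.001294)·(+0.3254) = 4.211×10⁻⁴ J.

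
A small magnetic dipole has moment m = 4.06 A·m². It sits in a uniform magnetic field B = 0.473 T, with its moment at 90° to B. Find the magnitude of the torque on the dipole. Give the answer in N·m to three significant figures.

τ ≈ 1.92 N·m

Torque on a magnetic dipole: τ = mB sinθ.
τ = (4.06)(0.473)·sin90° = 1.920 N·m.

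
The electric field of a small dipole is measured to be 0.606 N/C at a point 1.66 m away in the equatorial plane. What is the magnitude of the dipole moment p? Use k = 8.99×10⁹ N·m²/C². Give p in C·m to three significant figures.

p ≈ 3.08×10⁻¹⁰ C·m

In the equatorial plane E = kp/r³, so p = Er³/(k).
p = (0.606)·(1.66)³ / (8.99×10⁹) = 3.083×10⁻¹⁰ C·m.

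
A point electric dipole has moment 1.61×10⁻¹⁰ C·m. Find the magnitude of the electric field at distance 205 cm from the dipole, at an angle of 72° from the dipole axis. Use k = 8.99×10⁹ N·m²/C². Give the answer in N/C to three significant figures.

At angle θ the dipole field magnitude is E = (kp/r³)·√(1 + 3cos²θ).
kp/r³ = (8.99×10⁹)(1.61×10⁻¹⁰) / (2.05)³ = 0.1680 N/C.
√(1 + 3cos²72°) = √(1 + 3·0.0955) = √1.2865 ≈ 1.1342.
E ≈ 0.1680 × 1.134 = 0.1906 N/C.

E ≈ 0.191 N/C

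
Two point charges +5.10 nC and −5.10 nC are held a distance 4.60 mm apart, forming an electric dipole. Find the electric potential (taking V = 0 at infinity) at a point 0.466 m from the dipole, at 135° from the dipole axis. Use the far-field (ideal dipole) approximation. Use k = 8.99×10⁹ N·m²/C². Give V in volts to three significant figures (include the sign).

Dipole moment p = qd = (5.10×10⁻⁹ C)(0.00460 m) = 2.346×10⁻¹¹ C·m.
The dipole potential is V = kp cosθ / r².
V = (8.99×10⁹)(2.346×10⁻¹¹)·cos135° / (0.466)² = -0.6868 V.

V ≈ -0.687 V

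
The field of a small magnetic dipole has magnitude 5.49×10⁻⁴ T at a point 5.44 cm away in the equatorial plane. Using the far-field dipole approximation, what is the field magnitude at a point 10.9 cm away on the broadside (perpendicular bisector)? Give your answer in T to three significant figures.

Dipole fields scale as 1/r³ in the far field; the geometry is the same at both points.
B₂ = B₁ · (r₁/r₂)³ = 5.49×10⁻⁴ · (5.44/10.9)³.
(r₁/r₂)³ = (0.4991)³ = 0.1243.
B₂ ≈ 6.825×10⁻⁵ T.

B ≈ 6.82×10⁻⁵ T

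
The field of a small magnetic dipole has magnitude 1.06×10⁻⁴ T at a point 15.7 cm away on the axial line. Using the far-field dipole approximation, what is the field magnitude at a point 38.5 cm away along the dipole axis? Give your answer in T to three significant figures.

B ≈ 7.19×10⁻⁶ T

Dipole fields scale as 1/r³ in the far field; the geometry is the same at both points.
B₂ = B₁ · (r₁/r₂)³ = 1.06×10⁻⁴ · (15.7/38.5)³.
(r₁/r₂)³ = (0.4078)³ = 0.06781.
B₂ ≈ 7.188×10⁻⁶ T.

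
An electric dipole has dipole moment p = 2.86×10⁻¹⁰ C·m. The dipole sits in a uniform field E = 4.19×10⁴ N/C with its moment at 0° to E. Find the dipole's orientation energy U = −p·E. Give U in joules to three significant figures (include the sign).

U ≈ -1.20×10⁻⁵ J

U = −p·E = −pE cosθ.
U = −(2.86×10⁻¹⁰)(4.19×10⁴)·cos0° = -1.198×10⁻⁵ J.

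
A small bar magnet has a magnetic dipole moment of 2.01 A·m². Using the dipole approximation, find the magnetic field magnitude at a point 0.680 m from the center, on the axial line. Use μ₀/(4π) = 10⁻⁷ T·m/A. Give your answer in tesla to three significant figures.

On axis B = (μ₀/4π)·2m/r³.
B = 2·(10⁻⁷)·(2.01) / (0.680)³ = 1.278×10⁻⁶ T.

B ≈ 1.28×10⁻⁶ T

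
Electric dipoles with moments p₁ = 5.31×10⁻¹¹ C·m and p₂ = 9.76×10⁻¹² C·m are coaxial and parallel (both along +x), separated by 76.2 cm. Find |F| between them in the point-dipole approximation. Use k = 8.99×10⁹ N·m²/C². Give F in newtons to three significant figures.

F ≈ 8.29×10⁻¹¹ N

On-axis field of dipole 1 at distance r: E = 2kp₁/r³. Force on dipole 2 is F = p₂·dE/dr (gradient along axis).
dE/dr = −6kp₁/r⁴, so |F| = 6kp₁p₂/r⁴ (attractive for aligned moments).
F = 6(8.99×10⁹)(5.31×10⁻¹¹)(9.76×10⁻¹²)/(0.762)⁴ = 8.292×10⁻¹¹ N.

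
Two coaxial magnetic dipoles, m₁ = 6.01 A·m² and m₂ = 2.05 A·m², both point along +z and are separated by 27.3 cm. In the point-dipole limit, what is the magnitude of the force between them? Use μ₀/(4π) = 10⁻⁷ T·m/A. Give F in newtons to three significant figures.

On-axis B of dipole 1: B = (μ₀/4π)·2m₁/r³. Force on dipole 2: F = m₂·dB/dr.
dB/dr = −(μ₀/4π)·6m₁/r⁴, so |F| = (μ₀/4π)·6m₁m₂/r⁴.
F = 6(10⁻⁷)(6.01)(2.05)/(0.273)⁴ = 0.001331 N.

F ≈ 0.00133 N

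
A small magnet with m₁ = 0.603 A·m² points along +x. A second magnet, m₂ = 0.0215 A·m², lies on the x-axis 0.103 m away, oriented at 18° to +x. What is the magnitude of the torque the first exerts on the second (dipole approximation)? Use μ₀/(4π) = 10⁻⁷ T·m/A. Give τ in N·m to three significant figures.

Dipole B is on the axis of dipole A, so B₁ there is axial: B₁ = (μ₀/4π)·2m₁/r³ along +x.
B₁ = 2(10⁻⁷)(0.603)/(0.103)³ = 1.104×10⁻⁴ T.
τ = m₂ B₁ sinθ.
τ = (0.0215)(1.104×10⁻⁴)·sin18° = 7.333×10⁻⁷ N·m.

τ ≈ 7.33×10⁻⁷ N·m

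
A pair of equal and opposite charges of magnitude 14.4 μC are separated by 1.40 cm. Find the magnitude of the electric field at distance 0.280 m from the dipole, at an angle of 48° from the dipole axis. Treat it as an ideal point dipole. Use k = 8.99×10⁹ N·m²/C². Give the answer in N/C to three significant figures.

Dipole moment p = qd = (1.44×10⁻⁵ C)(0.0140 m) = 2.016×10⁻⁷ C·m.
At angle θ the dipole field magnitude is E = (kp/r³)·√(1 + 3cos²θ).
kp/r³ = (8.99×10⁹)(2.016×10⁻⁷) / (0.280)³ = 8.256×10⁴ N/C.
√(1 + 3cos²48°) = √(1 + 3·0.4477) = √2.3432 ≈ 1.5308.
E ≈ 8.256×10⁴ × 1.531 = 1.264×10⁵ N/C.

E ≈ 1.26×10⁵ N/C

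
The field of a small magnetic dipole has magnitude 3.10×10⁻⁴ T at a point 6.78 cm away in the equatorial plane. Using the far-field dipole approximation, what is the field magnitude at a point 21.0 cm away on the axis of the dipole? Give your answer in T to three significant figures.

Dipole fields scale as 1/r³ in the far field.
The axial field is twice the equatorial field at the same r, so the geometry factor is 2/1.
B₂ = B₁ · (2/1) · (r₁/r₂)³ = 3.10×10⁻⁴ · 2 · (6.78/21.0)³.
(r₁/r₂)³ = (0.3229)³ = 0.03365.
B₂ ≈ 2.087×10⁻⁵ T.

B ≈ 2.09×10⁻⁵ T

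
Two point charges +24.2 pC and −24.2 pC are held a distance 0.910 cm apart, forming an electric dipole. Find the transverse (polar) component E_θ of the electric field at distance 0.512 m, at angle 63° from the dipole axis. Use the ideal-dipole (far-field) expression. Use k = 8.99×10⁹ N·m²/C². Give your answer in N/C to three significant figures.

E_θ ≈ 0.0131 N/C

Dipole moment p = qd = (2.42×10⁻¹¹ C)(0.00910 m) = 2.202×10⁻¹³ C·m.
For a dipole, E_θ = (kp sinθ)/r³.
kp/r³ = (8.99×10⁹)(2.202×10⁻¹³)/(0.512)³ = 0.01475 N/C.
E_θ = 0.01475·sin63° = 0.01314 N/C.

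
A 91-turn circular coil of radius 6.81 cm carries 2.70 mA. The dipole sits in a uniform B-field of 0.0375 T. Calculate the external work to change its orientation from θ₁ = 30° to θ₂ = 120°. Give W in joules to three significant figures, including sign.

W ≈ 1.83×10⁻⁴ J

m = NIA = NIπa² = 91·(0.00270)·π·(0.0681)² = 0.00358 A·m².
W_ext = ΔU = −mB cosθ₂ + mB cosθ₁ = mB(cosθ₁ − cosθ₂).
W = (0.00358)(0.0375)·(cos30° − cos120°) = (1.342×10⁻⁴)·(+1.3660) = 1.834×10⁻⁴ J.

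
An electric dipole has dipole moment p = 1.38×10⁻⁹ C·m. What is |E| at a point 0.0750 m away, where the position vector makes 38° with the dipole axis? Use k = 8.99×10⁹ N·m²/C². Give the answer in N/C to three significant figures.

At angle θ the dipole field magnitude is E = (kp/r³)·√(1 + 3cos²θ).
kp/r³ = (8.99×10⁹)(1.38×10⁻⁹) / (0.0750)³ = 2.941×10⁴ N/C.
√(1 + 3cos²38°) = √(1 + 3·0.6210) = √2.8629 ≈ 1.6920.
E ≈ 2.941×10⁴ × 1.692 = 4.976×10⁴ N/C.

E ≈ 4.98×10⁴ N/C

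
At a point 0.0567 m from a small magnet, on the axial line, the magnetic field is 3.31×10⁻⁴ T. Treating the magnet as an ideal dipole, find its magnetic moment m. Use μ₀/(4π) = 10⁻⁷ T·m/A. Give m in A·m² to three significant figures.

On axis B = (μ₀/4π)·2m/r³, so m = Br³·4π/(μ₀·2).
m = (3.31×10⁻⁴)·(0.0567)³ / (2·10⁻⁷) = 0.3017 A·m².

m ≈ 0.302 A·m²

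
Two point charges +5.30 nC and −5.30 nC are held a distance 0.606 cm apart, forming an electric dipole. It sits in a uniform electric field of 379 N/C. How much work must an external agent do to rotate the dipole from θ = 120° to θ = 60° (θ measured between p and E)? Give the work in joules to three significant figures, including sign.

Dipole moment p = qd = (5.30×10⁻⁹ C)(0.00606 m) = 3.212×10⁻¹¹ C·m.
W_ext = ΔU = U(θ₂) − U(θ₁) = −pE cosθ₂ − (−pE cosθ₁) = pE(cosθ₁ − cosθ₂).
W = (3.212×10⁻¹¹)(379)·(cos120° − cos60°) = (1.217×10⁻⁸)·(-1.0000) = -1.217×10⁻⁸ J.

W ≈ -1.22×10⁻⁸ J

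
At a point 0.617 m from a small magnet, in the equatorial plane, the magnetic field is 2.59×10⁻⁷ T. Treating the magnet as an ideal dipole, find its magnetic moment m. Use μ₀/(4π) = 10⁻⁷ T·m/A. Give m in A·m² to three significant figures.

m ≈ 0.608 A·m²

In the equatorial plane B = (μ₀/4π)·m/r³, so m = Br³·4π/(μ₀).
m = (2.59×10⁻⁷)·(0.617)³ / (10⁻⁷) = 0.6084 A·m².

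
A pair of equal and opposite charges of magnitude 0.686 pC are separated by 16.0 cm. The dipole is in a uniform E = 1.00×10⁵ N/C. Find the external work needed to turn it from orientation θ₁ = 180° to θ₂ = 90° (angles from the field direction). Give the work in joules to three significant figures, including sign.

Dipole moment p = qd = (6.86×10⁻¹³ C)(0.160 m) = 1.098×10⁻¹³ C·m.
W_ext = ΔU = U(θ₂) − U(θ₁) = −pE cosθ₂ − (−pE cosθ₁) = pE(cosθ₁ − cosθ₂).
W = (1.098×10⁻¹³)(1.00×10⁵)·(cos180° − cos90°) = (1.098×10⁻⁸)·(-1.0000) = -1.098×10⁻⁸ J.

W ≈ -1.10×10⁻⁸ J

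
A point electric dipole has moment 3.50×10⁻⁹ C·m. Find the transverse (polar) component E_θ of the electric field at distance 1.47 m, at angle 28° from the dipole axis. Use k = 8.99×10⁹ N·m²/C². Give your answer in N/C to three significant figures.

For a dipole, E_θ = (kp sinθ)/r³.
kp/r³ = (8.99×10⁹)(3.50×10⁻⁹)/(1.47)³ = 9.905 N/C.
E_θ = 9.905·sin28° = 4.650 N/C.

E_θ ≈ 4.65 N/C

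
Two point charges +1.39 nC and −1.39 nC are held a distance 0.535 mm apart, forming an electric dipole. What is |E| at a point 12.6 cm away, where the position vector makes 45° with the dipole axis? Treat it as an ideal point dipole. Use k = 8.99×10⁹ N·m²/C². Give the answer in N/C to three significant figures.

E ≈ 5.28 N/C

Dipole moment p = qd = (1.39×10⁻⁹ C)(5.35×10⁻⁴ m) = 7.437×10⁻¹³ C·m.
At angle θ the dipole field magnitude is E = (kp/r³)·√(1 + 3cos²θ).
kp/r³ = (8.99×10⁹)(7.437×10⁻¹³) / (0.126)³ = 3.342 N/C.
√(1 + 3cos²45°) = √(1 + 3·0.5000) = √2.5000 ≈ 1.5811.
E ≈ 3.342 × 1.581 = 5.285 N/C.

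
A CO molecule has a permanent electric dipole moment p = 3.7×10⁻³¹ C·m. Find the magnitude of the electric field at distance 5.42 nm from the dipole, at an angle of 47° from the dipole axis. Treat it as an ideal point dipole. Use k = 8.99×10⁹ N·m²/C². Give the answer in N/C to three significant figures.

At angle θ the dipole field magnitude is E = (kp/r³)·√(1 + 3cos²θ).
kp/r³ = (8.99×10⁹)(3.70×10⁻³¹) / (5.42×10⁻⁹)³ = 2.089×10⁴ N/C.
√(1 + 3cos²47°) = √(1 + 3·0.4651) = √2.3954 ≈ 1.5477.
E ≈ 2.089×10⁴ × 1.548 = 3.233×10⁴ N/C.

E ≈ 3.23×10⁴ N/C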